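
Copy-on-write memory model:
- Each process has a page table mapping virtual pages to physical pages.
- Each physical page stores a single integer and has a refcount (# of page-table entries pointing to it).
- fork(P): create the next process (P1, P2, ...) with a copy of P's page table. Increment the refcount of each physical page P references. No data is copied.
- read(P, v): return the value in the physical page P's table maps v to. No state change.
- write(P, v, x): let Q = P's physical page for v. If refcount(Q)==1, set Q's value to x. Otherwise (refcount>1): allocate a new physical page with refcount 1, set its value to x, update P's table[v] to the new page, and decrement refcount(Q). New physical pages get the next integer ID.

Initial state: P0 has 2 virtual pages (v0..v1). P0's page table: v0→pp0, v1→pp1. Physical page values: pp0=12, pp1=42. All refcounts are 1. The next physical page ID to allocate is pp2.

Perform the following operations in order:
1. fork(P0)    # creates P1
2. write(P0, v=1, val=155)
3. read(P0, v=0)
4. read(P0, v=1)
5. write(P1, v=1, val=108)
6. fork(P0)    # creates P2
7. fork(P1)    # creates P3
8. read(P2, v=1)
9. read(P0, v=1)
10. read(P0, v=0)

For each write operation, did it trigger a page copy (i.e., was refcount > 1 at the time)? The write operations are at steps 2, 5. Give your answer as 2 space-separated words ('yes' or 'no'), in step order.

Op 1: fork(P0) -> P1. 2 ppages; refcounts: pp0:2 pp1:2
Op 2: write(P0, v1, 155). refcount(pp1)=2>1 -> COPY to pp2. 3 ppages; refcounts: pp0:2 pp1:1 pp2:1
Op 3: read(P0, v0) -> 12. No state change.
Op 4: read(P0, v1) -> 155. No state change.
Op 5: write(P1, v1, 108). refcount(pp1)=1 -> write in place. 3 ppages; refcounts: pp0:2 pp1:1 pp2:1
Op 6: fork(P0) -> P2. 3 ppages; refcounts: pp0:3 pp1:1 pp2:2
Op 7: fork(P1) -> P3. 3 ppages; refcounts: pp0:4 pp1:2 pp2:2
Op 8: read(P2, v1) -> 155. No state change.
Op 9: read(P0, v1) -> 155. No state change.
Op 10: read(P0, v0) -> 12. No state change.

yes no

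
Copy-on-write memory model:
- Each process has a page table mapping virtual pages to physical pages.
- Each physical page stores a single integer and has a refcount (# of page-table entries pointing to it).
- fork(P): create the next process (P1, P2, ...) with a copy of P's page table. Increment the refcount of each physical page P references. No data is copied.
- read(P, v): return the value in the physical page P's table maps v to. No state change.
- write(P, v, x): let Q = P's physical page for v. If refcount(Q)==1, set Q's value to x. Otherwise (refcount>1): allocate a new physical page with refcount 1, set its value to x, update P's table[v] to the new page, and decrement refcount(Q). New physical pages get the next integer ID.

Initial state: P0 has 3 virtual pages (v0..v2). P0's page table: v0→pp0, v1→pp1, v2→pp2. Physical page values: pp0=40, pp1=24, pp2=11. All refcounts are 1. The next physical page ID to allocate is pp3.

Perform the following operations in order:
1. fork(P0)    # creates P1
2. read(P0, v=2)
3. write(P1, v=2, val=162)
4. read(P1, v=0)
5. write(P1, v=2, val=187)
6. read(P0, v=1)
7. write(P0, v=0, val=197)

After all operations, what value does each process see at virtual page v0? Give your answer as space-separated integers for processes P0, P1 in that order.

Op 1: fork(P0) -> P1. 3 ppages; refcounts: pp0:2 pp1:2 pp2:2
Op 2: read(P0, v2) -> 11. No state change.
Op 3: write(P1, v2, 162). refcount(pp2)=2>1 -> COPY to pp3. 4 ppages; refcounts: pp0:2 pp1:2 pp2:1 pp3:1
Op 4: read(P1, v0) -> 40. No state change.
Op 5: write(P1, v2, 187). refcount(pp3)=1 -> write in place. 4 ppages; refcounts: pp0:2 pp1:2 pp2:1 pp3:1
Op 6: read(P0, v1) -> 24. No state change.
Op 7: write(P0, v0, 197). refcount(pp0)=2>1 -> COPY to pp4. 5 ppages; refcounts: pp0:1 pp1:2 pp2:1 pp3:1 pp4:1
P0: v0 -> pp4 = 197
P1: v0 -> pp0 = 40

Answer: 197 40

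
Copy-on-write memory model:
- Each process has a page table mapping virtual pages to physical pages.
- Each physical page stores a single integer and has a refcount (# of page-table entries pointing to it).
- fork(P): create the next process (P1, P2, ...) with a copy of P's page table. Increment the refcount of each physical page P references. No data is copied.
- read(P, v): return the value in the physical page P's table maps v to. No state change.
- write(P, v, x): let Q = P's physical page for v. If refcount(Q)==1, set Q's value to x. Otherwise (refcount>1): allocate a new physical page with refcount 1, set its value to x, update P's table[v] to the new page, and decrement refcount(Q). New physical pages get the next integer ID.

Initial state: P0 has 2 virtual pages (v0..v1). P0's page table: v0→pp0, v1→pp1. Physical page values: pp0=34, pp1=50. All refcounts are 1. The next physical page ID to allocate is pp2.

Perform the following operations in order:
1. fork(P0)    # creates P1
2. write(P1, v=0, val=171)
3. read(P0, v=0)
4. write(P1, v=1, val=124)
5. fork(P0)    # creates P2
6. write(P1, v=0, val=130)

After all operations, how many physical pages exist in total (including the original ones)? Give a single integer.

Answer: 4

Derivation:
Op 1: fork(P0) -> P1. 2 ppages; refcounts: pp0:2 pp1:2
Op 2: write(P1, v0, 171). refcount(pp0)=2>1 -> COPY to pp2. 3 ppages; refcounts: pp0:1 pp1:2 pp2:1
Op 3: read(P0, v0) -> 34. No state change.
Op 4: write(P1, v1, 124). refcount(pp1)=2>1 -> COPY to pp3. 4 ppages; refcounts: pp0:1 pp1:1 pp2:1 pp3:1
Op 5: fork(P0) -> P2. 4 ppages; refcounts: pp0:2 pp1:2 pp2:1 pp3:1
Op 6: write(P1, v0, 130). refcount(pp2)=1 -> write in place. 4 ppages; refcounts: pp0:2 pp1:2 pp2:1 pp3:1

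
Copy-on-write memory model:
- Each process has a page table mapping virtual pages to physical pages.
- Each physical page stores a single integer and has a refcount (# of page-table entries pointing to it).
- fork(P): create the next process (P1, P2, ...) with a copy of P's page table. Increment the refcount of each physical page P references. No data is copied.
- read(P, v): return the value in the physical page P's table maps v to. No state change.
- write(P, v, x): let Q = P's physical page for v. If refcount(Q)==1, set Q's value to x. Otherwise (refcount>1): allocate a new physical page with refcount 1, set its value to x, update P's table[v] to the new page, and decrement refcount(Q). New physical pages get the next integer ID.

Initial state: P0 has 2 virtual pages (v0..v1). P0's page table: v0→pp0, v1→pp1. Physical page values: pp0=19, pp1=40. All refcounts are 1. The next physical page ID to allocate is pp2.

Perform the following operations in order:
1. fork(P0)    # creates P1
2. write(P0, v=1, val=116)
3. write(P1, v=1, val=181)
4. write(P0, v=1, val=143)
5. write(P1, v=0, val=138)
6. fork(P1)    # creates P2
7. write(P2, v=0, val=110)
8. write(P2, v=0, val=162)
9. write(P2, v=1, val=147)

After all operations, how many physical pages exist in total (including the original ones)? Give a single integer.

Op 1: fork(P0) -> P1. 2 ppages; refcounts: pp0:2 pp1:2
Op 2: write(P0, v1, 116). refcount(pp1)=2>1 -> COPY to pp2. 3 ppages; refcounts: pp0:2 pp1:1 pp2:1
Op 3: write(P1, v1, 181). refcount(pp1)=1 -> write in place. 3 ppages; refcounts: pp0:2 pp1:1 pp2:1
Op 4: write(P0, v1, 143). refcount(pp2)=1 -> write in place. 3 ppages; refcounts: pp0:2 pp1:1 pp2:1
Op 5: write(P1, v0, 138). refcount(pp0)=2>1 -> COPY to pp3. 4 ppages; refcounts: pp0:1 pp1:1 pp2:1 pp3:1
Op 6: fork(P1) -> P2. 4 ppages; refcounts: pp0:1 pp1:2 pp2:1 pp3:2
Op 7: write(P2, v0, 110). refcount(pp3)=2>1 -> COPY to pp4. 5 ppages; refcounts: pp0:1 pp1:2 pp2:1 pp3:1 pp4:1
Op 8: write(P2, v0, 162). refcount(pp4)=1 -> write in place. 5 ppages; refcounts: pp0:1 pp1:2 pp2:1 pp3:1 pp4:1
Op 9: write(P2, v1, 147). refcount(pp1)=2>1 -> COPY to pp5. 6 ppages; refcounts: pp0:1 pp1:1 pp2:1 pp3:1 pp4:1 pp5:1

Answer: 6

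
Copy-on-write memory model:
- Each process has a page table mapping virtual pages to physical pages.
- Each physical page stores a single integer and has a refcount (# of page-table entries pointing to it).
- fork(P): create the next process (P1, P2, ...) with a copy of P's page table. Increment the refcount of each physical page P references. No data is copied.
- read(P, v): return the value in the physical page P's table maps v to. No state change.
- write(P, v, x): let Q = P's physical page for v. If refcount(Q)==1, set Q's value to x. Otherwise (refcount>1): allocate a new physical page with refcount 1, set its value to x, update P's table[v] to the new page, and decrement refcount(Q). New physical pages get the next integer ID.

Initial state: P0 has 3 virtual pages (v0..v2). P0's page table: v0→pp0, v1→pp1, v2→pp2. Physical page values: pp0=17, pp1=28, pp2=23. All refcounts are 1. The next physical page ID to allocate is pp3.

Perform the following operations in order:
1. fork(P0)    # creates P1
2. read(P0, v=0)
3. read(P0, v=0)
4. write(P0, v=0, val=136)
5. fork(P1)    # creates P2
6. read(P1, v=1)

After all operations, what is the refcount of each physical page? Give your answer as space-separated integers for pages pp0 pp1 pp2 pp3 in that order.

Op 1: fork(P0) -> P1. 3 ppages; refcounts: pp0:2 pp1:2 pp2:2
Op 2: read(P0, v0) -> 17. No state change.
Op 3: read(P0, v0) -> 17. No state change.
Op 4: write(P0, v0, 136). refcount(pp0)=2>1 -> COPY to pp3. 4 ppages; refcounts: pp0:1 pp1:2 pp2:2 pp3:1
Op 5: fork(P1) -> P2. 4 ppages; refcounts: pp0:2 pp1:3 pp2:3 pp3:1
Op 6: read(P1, v1) -> 28. No state change.

Answer: 2 3 3 1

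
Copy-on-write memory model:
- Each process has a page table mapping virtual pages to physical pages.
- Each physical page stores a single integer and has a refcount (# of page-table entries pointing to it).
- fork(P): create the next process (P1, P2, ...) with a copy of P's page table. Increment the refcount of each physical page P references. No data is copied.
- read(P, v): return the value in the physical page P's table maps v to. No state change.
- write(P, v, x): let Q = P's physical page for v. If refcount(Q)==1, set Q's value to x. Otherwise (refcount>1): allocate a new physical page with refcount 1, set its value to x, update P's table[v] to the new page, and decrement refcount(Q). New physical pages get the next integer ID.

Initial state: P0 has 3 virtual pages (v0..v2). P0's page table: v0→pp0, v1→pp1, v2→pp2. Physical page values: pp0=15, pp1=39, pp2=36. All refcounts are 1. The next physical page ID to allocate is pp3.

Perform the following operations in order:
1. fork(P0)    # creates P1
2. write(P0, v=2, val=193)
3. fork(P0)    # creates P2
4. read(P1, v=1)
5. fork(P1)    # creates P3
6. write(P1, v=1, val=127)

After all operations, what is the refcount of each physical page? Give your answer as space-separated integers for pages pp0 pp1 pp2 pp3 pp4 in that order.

Op 1: fork(P0) -> P1. 3 ppages; refcounts: pp0:2 pp1:2 pp2:2
Op 2: write(P0, v2, 193). refcount(pp2)=2>1 -> COPY to pp3. 4 ppages; refcounts: pp0:2 pp1:2 pp2:1 pp3:1
Op 3: fork(P0) -> P2. 4 ppages; refcounts: pp0:3 pp1:3 pp2:1 pp3:2
Op 4: read(P1, v1) -> 39. No state change.
Op 5: fork(P1) -> P3. 4 ppages; refcounts: pp0:4 pp1:4 pp2:2 pp3:2
Op 6: write(P1, v1, 127). refcount(pp1)=4>1 -> COPY to pp4. 5 ppages; refcounts: pp0:4 pp1:3 pp2:2 pp3:2 pp4:1

Answer: 4 3 2 2 1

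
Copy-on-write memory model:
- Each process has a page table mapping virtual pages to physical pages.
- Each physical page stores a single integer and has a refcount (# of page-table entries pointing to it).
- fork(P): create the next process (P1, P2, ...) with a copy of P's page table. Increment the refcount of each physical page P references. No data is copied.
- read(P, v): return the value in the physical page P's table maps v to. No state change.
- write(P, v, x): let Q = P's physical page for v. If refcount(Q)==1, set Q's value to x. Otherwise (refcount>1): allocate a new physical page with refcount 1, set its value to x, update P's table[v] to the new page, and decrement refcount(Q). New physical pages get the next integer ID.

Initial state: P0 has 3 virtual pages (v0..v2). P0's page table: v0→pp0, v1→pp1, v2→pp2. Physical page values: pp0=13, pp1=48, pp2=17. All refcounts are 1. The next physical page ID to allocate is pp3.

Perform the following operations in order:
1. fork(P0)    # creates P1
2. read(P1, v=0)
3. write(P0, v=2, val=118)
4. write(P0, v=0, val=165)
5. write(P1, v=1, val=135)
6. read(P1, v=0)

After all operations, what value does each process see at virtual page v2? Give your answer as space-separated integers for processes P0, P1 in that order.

Op 1: fork(P0) -> P1. 3 ppages; refcounts: pp0:2 pp1:2 pp2:2
Op 2: read(P1, v0) -> 13. No state change.
Op 3: write(P0, v2, 118). refcount(pp2)=2>1 -> COPY to pp3. 4 ppages; refcounts: pp0:2 pp1:2 pp2:1 pp3:1
Op 4: write(P0, v0, 165). refcount(pp0)=2>1 -> COPY to pp4. 5 ppages; refcounts: pp0:1 pp1:2 pp2:1 pp3:1 pp4:1
Op 5: write(P1, v1, 135). refcount(pp1)=2>1 -> COPY to pp5. 6 ppages; refcounts: pp0:1 pp1:1 pp2:1 pp3:1 pp4:1 pp5:1
Op 6: read(P1, v0) -> 13. No state change.
P0: v2 -> pp3 = 118
P1: v2 -> pp2 = 17

Answer: 118 17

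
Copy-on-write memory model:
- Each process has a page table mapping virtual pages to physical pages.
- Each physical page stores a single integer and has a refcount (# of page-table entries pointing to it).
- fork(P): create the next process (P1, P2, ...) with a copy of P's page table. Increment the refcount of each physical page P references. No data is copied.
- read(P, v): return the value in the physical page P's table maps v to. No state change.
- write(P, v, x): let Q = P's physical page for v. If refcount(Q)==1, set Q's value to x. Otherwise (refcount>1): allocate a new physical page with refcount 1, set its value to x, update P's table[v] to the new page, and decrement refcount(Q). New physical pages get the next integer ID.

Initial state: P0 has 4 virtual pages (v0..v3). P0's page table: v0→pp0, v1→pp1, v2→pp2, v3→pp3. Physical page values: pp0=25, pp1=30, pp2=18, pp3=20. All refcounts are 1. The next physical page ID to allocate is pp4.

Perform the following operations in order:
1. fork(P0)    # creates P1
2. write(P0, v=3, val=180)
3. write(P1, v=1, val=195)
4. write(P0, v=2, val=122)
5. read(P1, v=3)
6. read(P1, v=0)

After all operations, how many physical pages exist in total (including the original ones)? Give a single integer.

Answer: 7

Derivation:
Op 1: fork(P0) -> P1. 4 ppages; refcounts: pp0:2 pp1:2 pp2:2 pp3:2
Op 2: write(P0, v3, 180). refcount(pp3)=2>1 -> COPY to pp4. 5 ppages; refcounts: pp0:2 pp1:2 pp2:2 pp3:1 pp4:1
Op 3: write(P1, v1, 195). refcount(pp1)=2>1 -> COPY to pp5. 6 ppages; refcounts: pp0:2 pp1:1 pp2:2 pp3:1 pp4:1 pp5:1
Op 4: write(P0, v2, 122). refcount(pp2)=2>1 -> COPY to pp6. 7 ppages; refcounts: pp0:2 pp1:1 pp2:1 pp3:1 pp4:1 pp5:1 pp6:1
Op 5: read(P1, v3) -> 20. No state change.
Op 6: read(P1, v0) -> 25. No state change.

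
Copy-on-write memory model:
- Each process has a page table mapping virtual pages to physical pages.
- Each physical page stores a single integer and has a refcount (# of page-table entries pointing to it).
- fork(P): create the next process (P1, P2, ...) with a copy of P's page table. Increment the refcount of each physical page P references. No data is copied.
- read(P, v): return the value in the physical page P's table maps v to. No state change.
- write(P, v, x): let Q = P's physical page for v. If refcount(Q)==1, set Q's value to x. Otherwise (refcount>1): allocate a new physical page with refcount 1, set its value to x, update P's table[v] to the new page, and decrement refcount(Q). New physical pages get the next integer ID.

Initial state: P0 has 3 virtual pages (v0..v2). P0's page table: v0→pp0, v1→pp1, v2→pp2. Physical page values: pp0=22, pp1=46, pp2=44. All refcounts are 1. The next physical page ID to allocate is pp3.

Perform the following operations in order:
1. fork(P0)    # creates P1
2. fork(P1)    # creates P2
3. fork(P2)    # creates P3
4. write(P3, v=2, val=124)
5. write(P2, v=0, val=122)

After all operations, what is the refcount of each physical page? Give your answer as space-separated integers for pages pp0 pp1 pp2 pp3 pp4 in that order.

Answer: 3 4 3 1 1

Derivation:
Op 1: fork(P0) -> P1. 3 ppages; refcounts: pp0:2 pp1:2 pp2:2
Op 2: fork(P1) -> P2. 3 ppages; refcounts: pp0:3 pp1:3 pp2:3
Op 3: fork(P2) -> P3. 3 ppages; refcounts: pp0:4 pp1:4 pp2:4
Op 4: write(P3, v2, 124). refcount(pp2)=4>1 -> COPY to pp3. 4 ppages; refcounts: pp0:4 pp1:4 pp2:3 pp3:1
Op 5: write(P2, v0, 122). refcount(pp0)=4>1 -> COPY to pp4. 5 ppages; refcounts: pp0:3 pp1:4 pp2:3 pp3:1 pp4:1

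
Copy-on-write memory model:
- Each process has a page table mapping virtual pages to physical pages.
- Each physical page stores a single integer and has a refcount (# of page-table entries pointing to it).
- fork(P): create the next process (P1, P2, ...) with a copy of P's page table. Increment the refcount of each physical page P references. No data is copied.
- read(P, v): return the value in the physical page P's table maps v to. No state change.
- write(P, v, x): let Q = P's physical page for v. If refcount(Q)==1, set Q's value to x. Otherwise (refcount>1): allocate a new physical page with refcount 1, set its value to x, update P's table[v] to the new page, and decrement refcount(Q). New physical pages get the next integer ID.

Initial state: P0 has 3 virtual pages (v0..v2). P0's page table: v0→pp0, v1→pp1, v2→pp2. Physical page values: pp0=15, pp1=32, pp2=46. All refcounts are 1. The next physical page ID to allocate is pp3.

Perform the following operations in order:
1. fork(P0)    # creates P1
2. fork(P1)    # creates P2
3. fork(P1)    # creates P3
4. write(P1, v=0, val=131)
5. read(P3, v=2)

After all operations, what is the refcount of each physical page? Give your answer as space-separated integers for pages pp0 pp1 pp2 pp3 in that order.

Answer: 3 4 4 1

Derivation:
Op 1: fork(P0) -> P1. 3 ppages; refcounts: pp0:2 pp1:2 pp2:2
Op 2: fork(P1) -> P2. 3 ppages; refcounts: pp0:3 pp1:3 pp2:3
Op 3: fork(P1) -> P3. 3 ppages; refcounts: pp0:4 pp1:4 pp2:4
Op 4: write(P1, v0, 131). refcount(pp0)=4>1 -> COPY to pp3. 4 ppages; refcounts: pp0:3 pp1:4 pp2:4 pp3:1
Op 5: read(P3, v2) -> 46. No state change.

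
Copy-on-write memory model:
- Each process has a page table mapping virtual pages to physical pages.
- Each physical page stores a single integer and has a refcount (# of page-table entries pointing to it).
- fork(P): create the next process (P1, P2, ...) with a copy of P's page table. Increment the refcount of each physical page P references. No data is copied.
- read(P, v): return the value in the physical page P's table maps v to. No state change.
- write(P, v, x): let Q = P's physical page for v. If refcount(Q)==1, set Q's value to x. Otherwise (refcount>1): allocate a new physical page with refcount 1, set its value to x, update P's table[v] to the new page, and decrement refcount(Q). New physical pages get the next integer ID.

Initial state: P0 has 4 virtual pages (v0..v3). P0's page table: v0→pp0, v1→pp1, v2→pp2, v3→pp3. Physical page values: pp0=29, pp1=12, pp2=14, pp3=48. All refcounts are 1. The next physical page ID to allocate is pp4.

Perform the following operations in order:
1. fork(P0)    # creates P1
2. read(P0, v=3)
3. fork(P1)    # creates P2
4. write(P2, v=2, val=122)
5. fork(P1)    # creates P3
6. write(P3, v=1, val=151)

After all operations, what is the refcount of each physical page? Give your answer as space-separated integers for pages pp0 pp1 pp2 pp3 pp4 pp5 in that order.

Op 1: fork(P0) -> P1. 4 ppages; refcounts: pp0:2 pp1:2 pp2:2 pp3:2
Op 2: read(P0, v3) -> 48. No state change.
Op 3: fork(P1) -> P2. 4 ppages; refcounts: pp0:3 pp1:3 pp2:3 pp3:3
Op 4: write(P2, v2, 122). refcount(pp2)=3>1 -> COPY to pp4. 5 ppages; refcounts: pp0:3 pp1:3 pp2:2 pp3:3 pp4:1
Op 5: fork(P1) -> P3. 5 ppages; refcounts: pp0:4 pp1:4 pp2:3 pp3:4 pp4:1
Op 6: write(P3, v1, 151). refcount(pp1)=4>1 -> COPY to pp5. 6 ppages; refcounts: pp0:4 pp1:3 pp2:3 pp3:4 pp4:1 pp5:1

Answer: 4 3 3 4 1 1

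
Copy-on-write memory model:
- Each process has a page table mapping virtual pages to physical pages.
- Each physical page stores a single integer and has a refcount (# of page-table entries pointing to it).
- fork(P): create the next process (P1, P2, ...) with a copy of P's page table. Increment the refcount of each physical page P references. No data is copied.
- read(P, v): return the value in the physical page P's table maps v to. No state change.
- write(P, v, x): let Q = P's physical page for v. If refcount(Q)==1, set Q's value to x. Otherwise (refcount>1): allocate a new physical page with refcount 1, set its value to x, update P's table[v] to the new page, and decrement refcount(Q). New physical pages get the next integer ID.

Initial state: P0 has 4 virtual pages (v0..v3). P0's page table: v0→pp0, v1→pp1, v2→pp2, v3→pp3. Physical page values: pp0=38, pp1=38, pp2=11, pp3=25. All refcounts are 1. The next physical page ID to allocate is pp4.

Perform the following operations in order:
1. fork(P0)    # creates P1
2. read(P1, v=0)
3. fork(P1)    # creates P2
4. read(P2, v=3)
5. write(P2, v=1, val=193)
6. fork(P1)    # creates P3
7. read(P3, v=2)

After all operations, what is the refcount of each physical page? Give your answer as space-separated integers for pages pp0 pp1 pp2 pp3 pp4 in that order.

Op 1: fork(P0) -> P1. 4 ppages; refcounts: pp0:2 pp1:2 pp2:2 pp3:2
Op 2: read(P1, v0) -> 38. No state change.
Op 3: fork(P1) -> P2. 4 ppages; refcounts: pp0:3 pp1:3 pp2:3 pp3:3
Op 4: read(P2, v3) -> 25. No state change.
Op 5: write(P2, v1, 193). refcount(pp1)=3>1 -> COPY to pp4. 5 ppages; refcounts: pp0:3 pp1:2 pp2:3 pp3:3 pp4:1
Op 6: fork(P1) -> P3. 5 ppages; refcounts: pp0:4 pp1:3 pp2:4 pp3:4 pp4:1
Op 7: read(P3, v2) -> 11. No state change.

Answer: 4 3 4 4 1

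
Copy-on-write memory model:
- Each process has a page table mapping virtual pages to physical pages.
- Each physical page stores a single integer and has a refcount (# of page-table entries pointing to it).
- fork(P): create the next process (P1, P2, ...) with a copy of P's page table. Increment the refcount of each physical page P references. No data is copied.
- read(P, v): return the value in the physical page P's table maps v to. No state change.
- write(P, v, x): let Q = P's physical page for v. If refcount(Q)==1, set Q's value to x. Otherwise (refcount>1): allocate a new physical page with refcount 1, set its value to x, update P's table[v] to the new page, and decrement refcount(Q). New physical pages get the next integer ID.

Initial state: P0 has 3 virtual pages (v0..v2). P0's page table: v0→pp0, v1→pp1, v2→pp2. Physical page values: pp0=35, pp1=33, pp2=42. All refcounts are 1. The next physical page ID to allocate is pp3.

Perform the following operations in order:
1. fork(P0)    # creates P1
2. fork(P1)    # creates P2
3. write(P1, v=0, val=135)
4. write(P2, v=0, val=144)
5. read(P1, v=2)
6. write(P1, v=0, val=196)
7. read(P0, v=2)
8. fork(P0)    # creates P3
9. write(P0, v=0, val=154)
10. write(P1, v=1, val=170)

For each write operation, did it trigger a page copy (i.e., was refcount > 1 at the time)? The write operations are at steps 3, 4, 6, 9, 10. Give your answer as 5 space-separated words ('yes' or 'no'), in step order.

Op 1: fork(P0) -> P1. 3 ppages; refcounts: pp0:2 pp1:2 pp2:2
Op 2: fork(P1) -> P2. 3 ppages; refcounts: pp0:3 pp1:3 pp2:3
Op 3: write(P1, v0, 135). refcount(pp0)=3>1 -> COPY to pp3. 4 ppages; refcounts: pp0:2 pp1:3 pp2:3 pp3:1
Op 4: write(P2, v0, 144). refcount(pp0)=2>1 -> COPY to pp4. 5 ppages; refcounts: pp0:1 pp1:3 pp2:3 pp3:1 pp4:1
Op 5: read(P1, v2) -> 42. No state change.
Op 6: write(P1, v0, 196). refcount(pp3)=1 -> write in place. 5 ppages; refcounts: pp0:1 pp1:3 pp2:3 pp3:1 pp4:1
Op 7: read(P0, v2) -> 42. No state change.
Op 8: fork(P0) -> P3. 5 ppages; refcounts: pp0:2 pp1:4 pp2:4 pp3:1 pp4:1
Op 9: write(P0, v0, 154). refcount(pp0)=2>1 -> COPY to pp5. 6 ppages; refcounts: pp0:1 pp1:4 pp2:4 pp3:1 pp4:1 pp5:1
Op 10: write(P1, v1, 170). refcount(pp1)=4>1 -> COPY to pp6. 7 ppages; refcounts: pp0:1 pp1:3 pp2:4 pp3:1 pp4:1 pp5:1 pp6:1

yes yes no yes yes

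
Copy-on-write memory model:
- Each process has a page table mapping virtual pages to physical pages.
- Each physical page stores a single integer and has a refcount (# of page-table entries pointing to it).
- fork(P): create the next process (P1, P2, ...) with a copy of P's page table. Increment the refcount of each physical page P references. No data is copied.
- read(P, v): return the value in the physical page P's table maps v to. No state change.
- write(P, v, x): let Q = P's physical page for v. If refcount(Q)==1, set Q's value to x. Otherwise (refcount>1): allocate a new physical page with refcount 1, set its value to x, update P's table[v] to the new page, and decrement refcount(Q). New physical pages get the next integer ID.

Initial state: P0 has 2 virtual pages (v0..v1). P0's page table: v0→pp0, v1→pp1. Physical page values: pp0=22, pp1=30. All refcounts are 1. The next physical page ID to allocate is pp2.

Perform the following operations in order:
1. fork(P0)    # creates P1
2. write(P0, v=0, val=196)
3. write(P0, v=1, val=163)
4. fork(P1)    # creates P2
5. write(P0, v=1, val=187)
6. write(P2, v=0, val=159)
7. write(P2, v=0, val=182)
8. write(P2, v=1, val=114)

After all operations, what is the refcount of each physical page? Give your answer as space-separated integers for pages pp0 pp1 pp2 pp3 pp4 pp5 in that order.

Answer: 1 1 1 1 1 1

Derivation:
Op 1: fork(P0) -> P1. 2 ppages; refcounts: pp0:2 pp1:2
Op 2: write(P0, v0, 196). refcount(pp0)=2>1 -> COPY to pp2. 3 ppages; refcounts: pp0:1 pp1:2 pp2:1
Op 3: write(P0, v1, 163). refcount(pp1)=2>1 -> COPY to pp3. 4 ppages; refcounts: pp0:1 pp1:1 pp2:1 pp3:1
Op 4: fork(P1) -> P2. 4 ppages; refcounts: pp0:2 pp1:2 pp2:1 pp3:1
Op 5: write(P0, v1, 187). refcount(pp3)=1 -> write in place. 4 ppages; refcounts: pp0:2 pp1:2 pp2:1 pp3:1
Op 6: write(P2, v0, 159). refcount(pp0)=2>1 -> COPY to pp4. 5 ppages; refcounts: pp0:1 pp1:2 pp2:1 pp3:1 pp4:1
Op 7: write(P2, v0, 182). refcount(pp4)=1 -> write in place. 5 ppages; refcounts: pp0:1 pp1:2 pp2:1 pp3:1 pp4:1
Op 8: write(P2, v1, 114). refcount(pp1)=2>1 -> COPY to pp5. 6 ppages; refcounts: pp0:1 pp1:1 pp2:1 pp3:1 pp4:1 pp5:1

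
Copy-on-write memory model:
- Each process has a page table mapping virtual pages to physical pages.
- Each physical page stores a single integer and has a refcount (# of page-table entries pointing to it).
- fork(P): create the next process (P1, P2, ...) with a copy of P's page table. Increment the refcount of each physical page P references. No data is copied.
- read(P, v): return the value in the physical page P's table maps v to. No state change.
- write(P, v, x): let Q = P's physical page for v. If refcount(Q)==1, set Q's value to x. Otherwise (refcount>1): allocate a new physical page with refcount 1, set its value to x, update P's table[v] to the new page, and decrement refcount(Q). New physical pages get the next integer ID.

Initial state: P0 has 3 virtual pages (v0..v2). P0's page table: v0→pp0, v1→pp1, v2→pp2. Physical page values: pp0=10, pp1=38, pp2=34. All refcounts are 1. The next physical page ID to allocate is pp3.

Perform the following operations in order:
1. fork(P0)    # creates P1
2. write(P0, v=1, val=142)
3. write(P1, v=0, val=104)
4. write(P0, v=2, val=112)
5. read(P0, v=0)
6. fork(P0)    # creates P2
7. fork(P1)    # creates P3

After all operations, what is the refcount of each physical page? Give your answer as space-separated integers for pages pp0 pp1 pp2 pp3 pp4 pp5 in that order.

Op 1: fork(P0) -> P1. 3 ppages; refcounts: pp0:2 pp1:2 pp2:2
Op 2: write(P0, v1, 142). refcount(pp1)=2>1 -> COPY to pp3. 4 ppages; refcounts: pp0:2 pp1:1 pp2:2 pp3:1
Op 3: write(P1, v0, 104). refcount(pp0)=2>1 -> COPY to pp4. 5 ppages; refcounts: pp0:1 pp1:1 pp2:2 pp3:1 pp4:1
Op 4: write(P0, v2, 112). refcount(pp2)=2>1 -> COPY to pp5. 6 ppages; refcounts: pp0:1 pp1:1 pp2:1 pp3:1 pp4:1 pp5:1
Op 5: read(P0, v0) -> 10. No state change.
Op 6: fork(P0) -> P2. 6 ppages; refcounts: pp0:2 pp1:1 pp2:1 pp3:2 pp4:1 pp5:2
Op 7: fork(P1) -> P3. 6 ppages; refcounts: pp0:2 pp1:2 pp2:2 pp3:2 pp4:2 pp5:2

Answer: 2 2 2 2 2 2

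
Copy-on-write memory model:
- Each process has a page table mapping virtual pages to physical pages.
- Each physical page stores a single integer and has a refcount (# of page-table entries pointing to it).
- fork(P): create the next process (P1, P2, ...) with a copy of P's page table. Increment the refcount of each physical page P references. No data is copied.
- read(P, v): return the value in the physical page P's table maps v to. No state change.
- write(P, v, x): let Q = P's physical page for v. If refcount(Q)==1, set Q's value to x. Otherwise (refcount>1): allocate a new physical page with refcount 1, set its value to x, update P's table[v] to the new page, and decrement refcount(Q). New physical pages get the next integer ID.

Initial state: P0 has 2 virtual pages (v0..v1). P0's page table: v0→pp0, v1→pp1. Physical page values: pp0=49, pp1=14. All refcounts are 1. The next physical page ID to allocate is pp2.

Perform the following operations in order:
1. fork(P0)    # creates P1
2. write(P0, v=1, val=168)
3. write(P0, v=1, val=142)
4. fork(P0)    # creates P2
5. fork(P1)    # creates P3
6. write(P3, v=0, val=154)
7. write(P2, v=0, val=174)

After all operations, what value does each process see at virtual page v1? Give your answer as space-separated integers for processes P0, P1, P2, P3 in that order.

Op 1: fork(P0) -> P1. 2 ppages; refcounts: pp0:2 pp1:2
Op 2: write(P0, v1, 168). refcount(pp1)=2>1 -> COPY to pp2. 3 ppages; refcounts: pp0:2 pp1:1 pp2:1
Op 3: write(P0, v1, 142). refcount(pp2)=1 -> write in place. 3 ppages; refcounts: pp0:2 pp1:1 pp2:1
Op 4: fork(P0) -> P2. 3 ppages; refcounts: pp0:3 pp1:1 pp2:2
Op 5: fork(P1) -> P3. 3 ppages; refcounts: pp0:4 pp1:2 pp2:2
Op 6: write(P3, v0, 154). refcount(pp0)=4>1 -> COPY to pp3. 4 ppages; refcounts: pp0:3 pp1:2 pp2:2 pp3:1
Op 7: write(P2, v0, 174). refcount(pp0)=3>1 -> COPY to pp4. 5 ppages; refcounts: pp0:2 pp1:2 pp2:2 pp3:1 pp4:1
P0: v1 -> pp2 = 142
P1: v1 -> pp1 = 14
P2: v1 -> pp2 = 142
P3: v1 -> pp1 = 14

Answer: 142 14 142 14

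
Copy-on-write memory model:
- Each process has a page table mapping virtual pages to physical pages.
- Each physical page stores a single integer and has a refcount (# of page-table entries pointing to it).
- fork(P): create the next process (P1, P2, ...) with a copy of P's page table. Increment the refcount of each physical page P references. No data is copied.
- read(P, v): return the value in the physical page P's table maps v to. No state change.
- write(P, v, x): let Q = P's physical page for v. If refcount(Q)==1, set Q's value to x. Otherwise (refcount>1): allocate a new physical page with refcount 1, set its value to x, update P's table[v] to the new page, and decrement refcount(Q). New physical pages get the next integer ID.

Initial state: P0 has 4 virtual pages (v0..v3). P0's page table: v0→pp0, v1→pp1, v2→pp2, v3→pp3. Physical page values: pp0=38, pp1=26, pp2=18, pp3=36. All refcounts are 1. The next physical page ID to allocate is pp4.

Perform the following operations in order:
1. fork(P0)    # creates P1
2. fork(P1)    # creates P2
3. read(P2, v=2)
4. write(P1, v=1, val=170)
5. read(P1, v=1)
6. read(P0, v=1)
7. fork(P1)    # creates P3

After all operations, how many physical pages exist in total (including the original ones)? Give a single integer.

Op 1: fork(P0) -> P1. 4 ppages; refcounts: pp0:2 pp1:2 pp2:2 pp3:2
Op 2: fork(P1) -> P2. 4 ppages; refcounts: pp0:3 pp1:3 pp2:3 pp3:3
Op 3: read(P2, v2) -> 18. No state change.
Op 4: write(P1, v1, 170). refcount(pp1)=3>1 -> COPY to pp4. 5 ppages; refcounts: pp0:3 pp1:2 pp2:3 pp3:3 pp4:1
Op 5: read(P1, v1) -> 170. No state change.
Op 6: read(P0, v1) -> 26. No state change.
Op 7: fork(P1) -> P3. 5 ppages; refcounts: pp0:4 pp1:2 pp2:4 pp3:4 pp4:2

Answer: 5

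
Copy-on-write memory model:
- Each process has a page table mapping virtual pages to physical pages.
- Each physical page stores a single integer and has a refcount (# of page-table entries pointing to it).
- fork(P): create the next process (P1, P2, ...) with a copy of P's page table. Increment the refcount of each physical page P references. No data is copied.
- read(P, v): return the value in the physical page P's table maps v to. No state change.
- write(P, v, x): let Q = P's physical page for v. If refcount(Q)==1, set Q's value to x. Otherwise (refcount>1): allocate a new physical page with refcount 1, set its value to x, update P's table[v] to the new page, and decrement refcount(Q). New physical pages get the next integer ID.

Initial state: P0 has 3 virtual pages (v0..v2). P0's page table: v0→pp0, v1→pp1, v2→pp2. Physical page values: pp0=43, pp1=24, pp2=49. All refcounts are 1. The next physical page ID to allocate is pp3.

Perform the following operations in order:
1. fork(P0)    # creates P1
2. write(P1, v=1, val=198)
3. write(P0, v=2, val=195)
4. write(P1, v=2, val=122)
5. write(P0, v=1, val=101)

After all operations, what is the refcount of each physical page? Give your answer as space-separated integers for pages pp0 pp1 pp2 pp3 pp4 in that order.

Op 1: fork(P0) -> P1. 3 ppages; refcounts: pp0:2 pp1:2 pp2:2
Op 2: write(P1, v1, 198). refcount(pp1)=2>1 -> COPY to pp3. 4 ppages; refcounts: pp0:2 pp1:1 pp2:2 pp3:1
Op 3: write(P0, v2, 195). refcount(pp2)=2>1 -> COPY to pp4. 5 ppages; refcounts: pp0:2 pp1:1 pp2:1 pp3:1 pp4:1
Op 4: write(P1, v2, 122). refcount(pp2)=1 -> write in place. 5 ppages; refcounts: pp0:2 pp1:1 pp2:1 pp3:1 pp4:1
Op 5: write(P0, v1, 101). refcount(pp1)=1 -> write in place. 5 ppages; refcounts: pp0:2 pp1:1 pp2:1 pp3:1 pp4:1

Answer: 2 1 1 1 1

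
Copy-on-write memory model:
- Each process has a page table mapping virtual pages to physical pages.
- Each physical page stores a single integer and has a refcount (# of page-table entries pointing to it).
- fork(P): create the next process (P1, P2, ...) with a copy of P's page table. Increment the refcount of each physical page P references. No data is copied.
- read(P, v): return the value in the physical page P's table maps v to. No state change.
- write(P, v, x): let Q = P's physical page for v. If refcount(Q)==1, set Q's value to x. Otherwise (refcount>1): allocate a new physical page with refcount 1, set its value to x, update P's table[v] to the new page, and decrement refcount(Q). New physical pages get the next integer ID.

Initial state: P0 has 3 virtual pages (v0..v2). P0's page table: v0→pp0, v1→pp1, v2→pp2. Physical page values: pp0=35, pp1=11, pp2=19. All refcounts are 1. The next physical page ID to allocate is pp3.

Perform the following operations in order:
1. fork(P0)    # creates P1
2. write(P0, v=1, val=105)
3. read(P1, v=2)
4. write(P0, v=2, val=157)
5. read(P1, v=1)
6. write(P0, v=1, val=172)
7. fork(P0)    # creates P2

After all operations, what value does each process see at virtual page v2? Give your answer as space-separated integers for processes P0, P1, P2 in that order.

Op 1: fork(P0) -> P1. 3 ppages; refcounts: pp0:2 pp1:2 pp2:2
Op 2: write(P0, v1, 105). refcount(pp1)=2>1 -> COPY to pp3. 4 ppages; refcounts: pp0:2 pp1:1 pp2:2 pp3:1
Op 3: read(P1, v2) -> 19. No state change.
Op 4: write(P0, v2, 157). refcount(pp2)=2>1 -> COPY to pp4. 5 ppages; refcounts: pp0:2 pp1:1 pp2:1 pp3:1 pp4:1
Op 5: read(P1, v1) -> 11. No state change.
Op 6: write(P0, v1, 172). refcount(pp3)=1 -> write in place. 5 ppages; refcounts: pp0:2 pp1:1 pp2:1 pp3:1 pp4:1
Op 7: fork(P0) -> P2. 5 ppages; refcounts: pp0:3 pp1:1 pp2:1 pp3:2 pp4:2
P0: v2 -> pp4 = 157
P1: v2 -> pp2 = 19
P2: v2 -> pp4 = 157

Answer: 157 19 157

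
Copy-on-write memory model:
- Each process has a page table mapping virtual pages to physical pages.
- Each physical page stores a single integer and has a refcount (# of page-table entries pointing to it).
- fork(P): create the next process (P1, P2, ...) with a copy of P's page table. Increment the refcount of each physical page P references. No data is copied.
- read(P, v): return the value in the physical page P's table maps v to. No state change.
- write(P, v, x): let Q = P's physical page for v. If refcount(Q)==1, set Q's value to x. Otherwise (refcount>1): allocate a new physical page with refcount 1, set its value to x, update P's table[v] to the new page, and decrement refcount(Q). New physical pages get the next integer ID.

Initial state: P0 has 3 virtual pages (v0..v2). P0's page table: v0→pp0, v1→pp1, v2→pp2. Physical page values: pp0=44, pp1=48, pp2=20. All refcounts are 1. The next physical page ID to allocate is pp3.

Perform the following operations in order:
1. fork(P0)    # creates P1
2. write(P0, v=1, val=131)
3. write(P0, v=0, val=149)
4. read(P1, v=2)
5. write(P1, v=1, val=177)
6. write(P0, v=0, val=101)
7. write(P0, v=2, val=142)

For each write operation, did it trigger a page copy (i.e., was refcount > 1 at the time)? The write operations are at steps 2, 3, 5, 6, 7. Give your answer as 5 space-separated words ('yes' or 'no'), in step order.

Op 1: fork(P0) -> P1. 3 ppages; refcounts: pp0:2 pp1:2 pp2:2
Op 2: write(P0, v1, 131). refcount(pp1)=2>1 -> COPY to pp3. 4 ppages; refcounts: pp0:2 pp1:1 pp2:2 pp3:1
Op 3: write(P0, v0, 149). refcount(pp0)=2>1 -> COPY to pp4. 5 ppages; refcounts: pp0:1 pp1:1 pp2:2 pp3:1 pp4:1
Op 4: read(P1, v2) -> 20. No state change.
Op 5: write(P1, v1, 177). refcount(pp1)=1 -> write in place. 5 ppages; refcounts: pp0:1 pp1:1 pp2:2 pp3:1 pp4:1
Op 6: write(P0, v0, 101). refcount(pp4)=1 -> write in place. 5 ppages; refcounts: pp0:1 pp1:1 pp2:2 pp3:1 pp4:1
Op 7: write(P0, v2, 142). refcount(pp2)=2>1 -> COPY to pp5. 6 ppages; refcounts: pp0:1 pp1:1 pp2:1 pp3:1 pp4:1 pp5:1

yes yes no no yes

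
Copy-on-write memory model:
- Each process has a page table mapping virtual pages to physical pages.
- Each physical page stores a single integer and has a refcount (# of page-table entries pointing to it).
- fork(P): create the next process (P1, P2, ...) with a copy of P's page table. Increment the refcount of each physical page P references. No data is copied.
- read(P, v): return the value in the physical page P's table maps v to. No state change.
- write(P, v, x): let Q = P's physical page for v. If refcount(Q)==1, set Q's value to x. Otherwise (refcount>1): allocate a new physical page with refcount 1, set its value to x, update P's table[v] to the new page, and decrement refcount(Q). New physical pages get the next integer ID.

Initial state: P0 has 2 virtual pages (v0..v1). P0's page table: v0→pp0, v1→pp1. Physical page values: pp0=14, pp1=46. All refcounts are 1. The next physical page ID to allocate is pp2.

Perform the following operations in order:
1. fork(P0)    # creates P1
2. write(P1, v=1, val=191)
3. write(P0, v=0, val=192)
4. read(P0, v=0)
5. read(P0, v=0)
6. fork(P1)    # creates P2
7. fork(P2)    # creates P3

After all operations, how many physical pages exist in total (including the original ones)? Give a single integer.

Op 1: fork(P0) -> P1. 2 ppages; refcounts: pp0:2 pp1:2
Op 2: write(P1, v1, 191). refcount(pp1)=2>1 -> COPY to pp2. 3 ppages; refcounts: pp0:2 pp1:1 pp2:1
Op 3: write(P0, v0, 192). refcount(pp0)=2>1 -> COPY to pp3. 4 ppages; refcounts: pp0:1 pp1:1 pp2:1 pp3:1
Op 4: read(P0, v0) -> 192. No state change.
Op 5: read(P0, v0) -> 192. No state change.
Op 6: fork(P1) -> P2. 4 ppages; refcounts: pp0:2 pp1:1 pp2:2 pp3:1
Op 7: fork(P2) -> P3. 4 ppages; refcounts: pp0:3 pp1:1 pp2:3 pp3:1

Answer: 4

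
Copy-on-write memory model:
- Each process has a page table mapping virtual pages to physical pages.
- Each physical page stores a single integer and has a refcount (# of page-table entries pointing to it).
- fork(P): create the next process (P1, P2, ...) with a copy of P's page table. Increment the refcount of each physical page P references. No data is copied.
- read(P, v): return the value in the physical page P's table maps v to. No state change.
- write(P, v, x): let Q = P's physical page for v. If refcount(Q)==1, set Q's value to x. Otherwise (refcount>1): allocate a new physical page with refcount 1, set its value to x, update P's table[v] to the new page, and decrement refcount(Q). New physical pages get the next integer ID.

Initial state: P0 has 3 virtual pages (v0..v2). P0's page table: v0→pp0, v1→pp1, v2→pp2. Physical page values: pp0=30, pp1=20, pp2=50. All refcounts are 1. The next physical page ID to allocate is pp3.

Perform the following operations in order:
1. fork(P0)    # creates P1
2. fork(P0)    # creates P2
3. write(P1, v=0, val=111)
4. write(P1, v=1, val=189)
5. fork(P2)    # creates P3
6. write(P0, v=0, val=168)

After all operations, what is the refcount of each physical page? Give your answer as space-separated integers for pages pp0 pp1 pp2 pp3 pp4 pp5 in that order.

Answer: 2 3 4 1 1 1

Derivation:
Op 1: fork(P0) -> P1. 3 ppages; refcounts: pp0:2 pp1:2 pp2:2
Op 2: fork(P0) -> P2. 3 ppages; refcounts: pp0:3 pp1:3 pp2:3
Op 3: write(P1, v0, 111). refcount(pp0)=3>1 -> COPY to pp3. 4 ppages; refcounts: pp0:2 pp1:3 pp2:3 pp3:1
Op 4: write(P1, v1, 189). refcount(pp1)=3>1 -> COPY to pp4. 5 ppages; refcounts: pp0:2 pp1:2 pp2:3 pp3:1 pp4:1
Op 5: fork(P2) -> P3. 5 ppages; refcounts: pp0:3 pp1:3 pp2:4 pp3:1 pp4:1
Op 6: write(P0, v0, 168). refcount(pp0)=3>1 -> COPY to pp5. 6 ppages; refcounts: pp0:2 pp1:3 pp2:4 pp3:1 pp4:1 pp5:1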